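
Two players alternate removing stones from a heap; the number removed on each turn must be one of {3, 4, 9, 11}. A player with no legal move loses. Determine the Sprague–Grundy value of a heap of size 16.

3

n :  0  1  2  3  4  5  6  7  8  9 10 11 12 13 14 15 16
G :  0  0  0  1  1  1  2  0  0  3  1  1  2  2  0  0  3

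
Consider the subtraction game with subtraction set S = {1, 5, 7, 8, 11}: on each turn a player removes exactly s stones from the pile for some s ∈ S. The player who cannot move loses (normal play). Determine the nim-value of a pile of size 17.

n :  0  1  2  3  4  5  6  7  8  9 10 11 12 13 14 15 16 17
G :  0  1  0  1  0  1  0  1  2  3  2  3  2  3  2  3  0  1

1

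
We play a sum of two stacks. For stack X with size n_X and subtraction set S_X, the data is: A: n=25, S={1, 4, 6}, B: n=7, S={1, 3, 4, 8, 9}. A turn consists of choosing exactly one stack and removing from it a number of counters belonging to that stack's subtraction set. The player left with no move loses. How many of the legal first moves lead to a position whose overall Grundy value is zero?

Stack A, S = {1, 4, 6}:
n :  0  1  2  3  4  5  6  7  8  9 10 11 12 13 14 15 16 17 18 19 20 21 22 23 24 25
G :  0  1  0  1  2  0  1  0  1  2  0  1  0  1  2  0  1  0  1  2  0  1  0  1  2  0
G_A(25) = 0.
Stack B, S = {1, 3, 4, 8, 9}:
n : 0 1 2 3 4 5 6 7
G : 0 1 0 1 2 3 2 0
G_B(7) = 0.
Combined Grundy value = 0 ⊕ 0 = 0.
A winning move leaves total XOR = 0, i.e. changes one component's Grundy value g to g ⊕ X where X is the current total.
Stack A: target g' = 0⊕0 = 0, but every legal move changes the Grundy value (mex property), so 0 moves.
Stack B: target g' = 0⊕0 = 0, but every legal move changes the Grundy value (mex property), so 0 moves.

0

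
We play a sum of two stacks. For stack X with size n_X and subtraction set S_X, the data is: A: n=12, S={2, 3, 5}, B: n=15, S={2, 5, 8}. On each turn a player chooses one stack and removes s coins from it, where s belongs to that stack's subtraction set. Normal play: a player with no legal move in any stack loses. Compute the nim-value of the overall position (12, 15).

0

Stack A, S = {2, 3, 5}:
n :  0  1  2  3  4  5  6  7  8  9 10 11 12
G :  0  0  1  1  2  2  3  0  0  1  1  2  2
G_A(12) = 2.
Stack B, S = {2, 5, 8}:
G(0) = 0
G(1) = mex{} = 0
G(2) = mex{0} = 1
G(3) = mex{0} = 1
G(4) = mex{1} = 0
G(5) = mex{1,0} = 2
G(6) = mex{0,0} = 1
G(7) = mex{2,1} = 0
G(8) = mex{1,1,0} = 2
G(9) = mex{0,0,0} = 1
G(10) = mex{2,2,1} = 0
G(11) = mex{1,1,1} = 0
G(12) = mex{0,0,0} = 1
G(13) = mex{0,2,2} = 1
G(14) = mex{1,1,1} = 0
G(15) = mex{1,0,0} = 2
G_B(15) = 2.
Combined Grundy value = 2 ⊕ 2 = 0.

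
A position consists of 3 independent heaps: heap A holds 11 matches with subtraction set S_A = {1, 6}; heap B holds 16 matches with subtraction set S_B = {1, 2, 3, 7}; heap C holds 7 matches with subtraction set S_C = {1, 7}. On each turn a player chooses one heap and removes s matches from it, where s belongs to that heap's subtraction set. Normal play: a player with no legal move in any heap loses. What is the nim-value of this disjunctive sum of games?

1

Heap A, S = {1, 6}:
n :  0  1  2  3  4  5  6  7  8  9 10 11
G :  0  1  0  1  0  1  2  0  1  0  1  0
G_A(11) = 0.
Heap B, S = {1, 2, 3, 7}:
n :  0  1  2  3  4  5  6  7  8  9 10 11 12 13 14 15 16
G :  0  1  2  3  0  1  2  3  0  1  2  3  0  1  2  3  0
G_B(16) = 0.
Heap C, S = {1, 7}:
n : 0 1 2 3 4 5 6 7
G : 0 1 0 1 0 1 0 1
G_C(7) = 1.
Combined Grundy value = 0 ⊕ 0 ⊕ 1 = 1.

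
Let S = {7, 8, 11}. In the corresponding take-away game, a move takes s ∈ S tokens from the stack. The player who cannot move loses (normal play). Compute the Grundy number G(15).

G(0) = 0
G(1) = mex{} = 0
G(2) = mex{} = 0
G(3) = mex{} = 0
G(4) = mex{} = 0
G(5) = mex{} = 0
G(6) = mex{} = 0
G(7) = mex{0} = 1
G(8) = mex{0,0} = 1
G(9) = mex{0,0} = 1
G(10) = mex{0,0} = 1
G(11) = mex{0,0,0} = 1
G(12) = mex{0,0,0} = 1
G(13) = mex{0,0,0} = 1
G(14) = mex{1,0,0} = 2
G(15) = mex{1,1,0} = 2

2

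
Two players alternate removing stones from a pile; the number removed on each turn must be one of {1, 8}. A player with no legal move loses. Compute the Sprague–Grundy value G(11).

G(0) = 0
G(1) = mex{0} = 1
G(2) = mex{1} = 0
G(3) = mex{0} = 1
G(4) = mex{1} = 0
G(5) = mex{0} = 1
G(6) = mex{1} = 0
G(7) = mex{0} = 1
G(8) = mex{1,0} = 2
G(9) = mex{2,1} = 0
G(10) = mex{0,0} = 1
G(11) = mex{1,1} = 0

0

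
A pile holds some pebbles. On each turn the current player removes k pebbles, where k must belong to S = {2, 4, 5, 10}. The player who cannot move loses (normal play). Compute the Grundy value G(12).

2

G(0) = 0
G(1) = mex{} = 0
G(2) = mex{0} = 1
G(3) = mex{0} = 1
G(4) = mex{1,0} = 2
G(5) = mex{1,0,0} = 2
G(6) = mex{2,1,0} = 3
G(7) = mex{2,1,1} = 0
G(8) = mex{3,2,1} = 0
G(9) = mex{0,2,2} = 1
G(10) = mex{0,3,2,0} = 1
G(11) = mex{1,0,3,0} = 2
G(12) = mex{1,0,0,1} = 2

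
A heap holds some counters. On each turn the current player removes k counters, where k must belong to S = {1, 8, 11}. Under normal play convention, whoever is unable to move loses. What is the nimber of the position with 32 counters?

G(0) = 0
G(1) = mex{0} = 1
G(2) = mex{1} = 0
G(3) = mex{0} = 1
G(4) = mex{1} = 0
G(5) = mex{0} = 1
G(6) = mex{1} = 0
G(7) = mex{0} = 1
G(8) = mex{1,0} = 2
G(9) = mex{2,1} = 0
G(10) = mex{0,0} = 1
G(11) = mex{1,1,0} = 2
G(12) = mex{2,0,1} = 3
G(13) = mex{3,1,0} = 2
G(14) = mex{2,0,1} = 3
G(15) = mex{3,1,0} = 2
G(16) = mex{2,2,1} = 0
G(17) = mex{0,0,0} = 1
G(18) = mex{1,1,1} = 0
G(19) = mex{0,2,2} = 1
G(20) = mex{1,3,0} = 2
G(21) = mex{2,2,1} = 0
G(22) = mex{0,3,2} = 1
G(23) = mex{1,2,3} = 0
G(24) = mex{0,0,2} = 1
G(25) = mex{1,1,3} = 0
G(26) = mex{0,0,2} = 1
G(27) = mex{1,1,0} = 2
G(28) = mex{2,2,1} = 0
G(29) = mex{0,0,0} = 1
G(30) = mex{1,1,1} = 0
G(31) = mex{0,0,2} = 1
G(32) = mex{1,1,0} = 2

2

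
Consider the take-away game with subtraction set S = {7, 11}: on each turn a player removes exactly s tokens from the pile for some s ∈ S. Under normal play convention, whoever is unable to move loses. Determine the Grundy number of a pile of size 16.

G(0) = 0
G(1) = mex{} = 0
G(2) = mex{} = 0
G(3) = mex{} = 0
G(4) = mex{} = 0
G(5) = mex{} = 0
G(6) = mex{} = 0
G(7) = mex{0} = 1
G(8) = mex{0} = 1
G(9) = mex{0} = 1
G(10) = mex{0} = 1
G(11) = mex{0,0} = 1
G(12) = mex{0,0} = 1
G(13) = mex{0,0} = 1
G(14) = mex{1,0} = 2
G(15) = mex{1,0} = 2
G(16) = mex{1,0} = 2

2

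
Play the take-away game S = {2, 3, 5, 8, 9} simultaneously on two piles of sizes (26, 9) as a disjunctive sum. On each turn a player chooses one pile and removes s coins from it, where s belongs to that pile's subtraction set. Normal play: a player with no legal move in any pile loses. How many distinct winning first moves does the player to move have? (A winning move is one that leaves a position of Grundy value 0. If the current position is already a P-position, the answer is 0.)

0

All piles use S = {2, 3, 5, 8, 9}:
n :  0  1  2  3  4  5  6  7  8  9 10 11 12 13 14 15 16 17 18 19 20 21 22 23 24 25 26
G :  0  0  1  1  2  2  3  0  4  1  3  0  4  1  5  2  2  0  0  1  1  3  2  4  0  3  1
Pile A: G(26) = 1.
Pile B: G(9) = 1.
Combined Grundy value = 1 ⊕ 1 = 0.
A winning move leaves total XOR = 0, i.e. changes one component's Grundy value g to g ⊕ X where X is the current total.
Pile A: target g' = 1⊕0 = 1, but every legal move changes the Grundy value (mex property), so 0 moves.
Pile B: target g' = 1⊕0 = 1, but every legal move changes the Grundy value (mex property), so 0 moves.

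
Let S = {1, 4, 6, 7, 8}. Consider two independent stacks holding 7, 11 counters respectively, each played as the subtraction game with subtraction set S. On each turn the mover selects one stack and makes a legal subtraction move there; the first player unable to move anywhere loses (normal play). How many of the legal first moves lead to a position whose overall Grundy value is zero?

All stacks use S = {1, 4, 6, 7, 8}:
G(0) = 0
G(1) = mex{0} = 1
G(2) = mex{1} = 0
G(3) = mex{0} = 1
G(4) = mex{1,0} = 2
G(5) = mex{2,1} = 0
G(6) = mex{0,0,0} = 1
G(7) = mex{1,1,1,0} = 2
G(8) = mex{2,2,0,1,0} = 3
G(9) = mex{3,0,1,0,1} = 2
G(10) = mex{2,1,2,1,0} = 3
G(11) = mex{3,2,0,2,1} = 4
Stack A: G(7) = 2.
Stack B: G(11) = 4.
Combined Grundy value = 2 ⊕ 4 = 6.
A winning move leaves total XOR = 0, i.e. changes one component's Grundy value g to g ⊕ X where X is the current total.
Stack A: need g' = 2⊕6 = 4. Options: 7−1→G=1, 7−4→G=1, 7−6→G=1, 7−7→G=0. Hits: 0.
Stack B: need g' = 4⊕6 = 2. Options: 11−1→G=3, 11−4→G=2, 11−6→G=0, 11−7→G=2, 11−8→G=1. Hits: 2.

2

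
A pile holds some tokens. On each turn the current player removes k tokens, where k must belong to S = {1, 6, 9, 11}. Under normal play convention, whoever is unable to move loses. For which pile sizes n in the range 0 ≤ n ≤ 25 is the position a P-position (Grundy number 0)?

n :  0  1  2  3  4  5  6  7  8  9 10 11 12 13 14 15 16 17 18 19 20 21 22 23 24 25
G :  0  1  0  1  0  1  2  0  1  2  3  2  0  1  0  1  2  0  1  0  1  2  0  1  0  1
P-positions are exactly the n with G(n) = 0.

0, 2, 4, 7, 12, 14, 17, 19, 22, 24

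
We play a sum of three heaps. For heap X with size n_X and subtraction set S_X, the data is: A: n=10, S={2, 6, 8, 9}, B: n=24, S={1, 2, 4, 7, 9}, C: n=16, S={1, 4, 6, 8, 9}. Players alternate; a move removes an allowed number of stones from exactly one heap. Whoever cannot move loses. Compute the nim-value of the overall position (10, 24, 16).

Heap A, S = {2, 6, 8, 9}:
G(0) = 0
G(1) = mex{} = 0
G(2) = mex{0} = 1
G(3) = mex{0} = 1
G(4) = mex{1} = 0
G(5) = mex{1} = 0
G(6) = mex{0,0} = 1
G(7) = mex{0,0} = 1
G(8) = mex{1,1,0} = 2
G(9) = mex{1,1,0,0} = 2
G(10) = mex{2,0,1,0} = 3
G_A(10) = 3.
Heap B, S = {1, 2, 4, 7, 9}:
n :  0  1  2  3  4  5  6  7  8  9 10 11 12 13 14 15 16 17 18 19 20 21 22 23 24
G :  0  1  2  0  1  2  0  1  2  3  4  0  1  2  0  1  2  0  1  2  3  4  0  1  2
G_B(24) = 2.
Heap C, S = {1, 4, 6, 8, 9}:
n :  0  1  2  3  4  5  6  7  8  9 10 11 12 13 14 15 16
G :  0  1  0  1  2  0  1  0  1  2  3  2  0  1  2  3  2
G_C(16) = 2.
Combined Grundy value = 3 ⊕ 2 ⊕ 2 = 3.

3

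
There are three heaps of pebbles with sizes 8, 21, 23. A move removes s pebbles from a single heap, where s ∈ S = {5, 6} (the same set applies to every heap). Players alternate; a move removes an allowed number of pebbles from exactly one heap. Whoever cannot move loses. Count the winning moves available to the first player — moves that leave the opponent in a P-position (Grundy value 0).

1

All heaps use S = {5, 6}:
n :  0  1  2  3  4  5  6  7  8  9 10 11 12 13 14 15 16 17 18 19 20 21 22 23
G :  0  0  0  0  0  1  1  1  1  1  2  0  0  0  0  0  1  1  1  1  1  2  0  0
Heap A: G(8) = 1.
Heap B: G(21) = 2.
Heap C: G(23) = 0.
Combined Grundy value = 1 ⊕ 2 ⊕ 0 = 3.
A winning move leaves total XOR = 0, i.e. changes one component's Grundy value g to g ⊕ X where X is the current total.
Heap A: need g' = 1⊕3 = 2. Options: 8−5→G=0, 8−6→G=0. Hits: 0.
Heap B: need g' = 2⊕3 = 1. Options: 21−5→G=1, 21−6→G=0. Hits: 1.
Heap C: need g' = 0⊕3 = 3. Options: 23−5→G=1, 23−6→G=1. Hits: 0.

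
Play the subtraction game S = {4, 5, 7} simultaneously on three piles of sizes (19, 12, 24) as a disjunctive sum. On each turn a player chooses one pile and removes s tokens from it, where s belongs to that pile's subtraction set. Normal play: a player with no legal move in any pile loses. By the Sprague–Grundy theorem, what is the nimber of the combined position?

All piles use S = {4, 5, 7}:
n :  0  1  2  3  4  5  6  7  8  9 10 11 12 13 14 15 16 17 18 19 20 21 22 23 24
G :  0  0  0  0  1  1  1  1  2  2  2  0  0  0  0  1  1  1  1  2  2  2  0  0  0
Pile A: G(19) = 2.
Pile B: G(12) = 0.
Pile C: G(24) = 0.
Combined Grundy value = 2 ⊕ 0 ⊕ 0 = 2.

2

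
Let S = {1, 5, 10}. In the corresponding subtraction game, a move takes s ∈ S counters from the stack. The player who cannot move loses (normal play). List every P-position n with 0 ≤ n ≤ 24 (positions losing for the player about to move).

0, 2, 4, 6, 8, 15, 17, 19, 21, 23

G(0) = 0
G(1) = mex{0} = 1
G(2) = mex{1} = 0
G(3) = mex{0} = 1
G(4) = mex{1} = 0
G(5) = mex{0,0} = 1
G(6) = mex{1,1} = 0
G(7) = mex{0,0} = 1
G(8) = mex{1,1} = 0
G(9) = mex{0,0} = 1
G(10) = mex{1,1,0} = 2
G(11) = mex{2,0,1} = 3
G(12) = mex{3,1,0} = 2
G(13) = mex{2,0,1} = 3
G(14) = mex{3,1,0} = 2
G(15) = mex{2,2,1} = 0
G(16) = mex{0,3,0} = 1
G(17) = mex{1,2,1} = 0
G(18) = mex{0,3,0} = 1
G(19) = mex{1,2,1} = 0
G(20) = mex{0,0,2} = 1
G(21) = mex{1,1,3} = 0
G(22) = mex{0,0,2} = 1
G(23) = mex{1,1,3} = 0
G(24) = mex{0,0,2} = 1
P-positions are exactly the n with G(n) = 0.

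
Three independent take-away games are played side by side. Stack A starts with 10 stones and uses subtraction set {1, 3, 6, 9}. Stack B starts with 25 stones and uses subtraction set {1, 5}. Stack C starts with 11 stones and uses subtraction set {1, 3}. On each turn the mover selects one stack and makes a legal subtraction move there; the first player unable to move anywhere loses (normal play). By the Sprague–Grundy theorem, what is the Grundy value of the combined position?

Stack A, S = {1, 3, 6, 9}:
n :  0  1  2  3  4  5  6  7  8  9 10
G :  0  1  0  1  0  1  2  3  2  3  2
G_A(10) = 2.
Stack B, S = {1, 5}:
G(0) = 0
G(1) = mex{0} = 1
G(2) = mex{1} = 0
G(3) = mex{0} = 1
G(4) = mex{1} = 0
G(5) = mex{0,0} = 1
G(6) = mex{1,1} = 0
G(7) = mex{0,0} = 1
G(8) = mex{1,1} = 0
G(9) = mex{0,0} = 1
G(10) = mex{1,1} = 0
G(11) = mex{0,0} = 1
G(12) = mex{1,1} = 0
G(13) = mex{0,0} = 1
G(14) = mex{1,1} = 0
G(15) = mex{0,0} = 1
G(16) = mex{1,1} = 0
G(17) = mex{0,0} = 1
G(18) = mex{1,1} = 0
G(19) = mex{0,0} = 1
G(20) = mex{1,1} = 0
G(21) = mex{0,0} = 1
G(22) = mex{1,1} = 0
G(23) = mex{0,0} = 1
G(24) = mex{1,1} = 0
G(25) = mex{0,0} = 1
G_B(25) = 1.
Stack C, S = {1, 3}:
G(0) = 0
G(1) = mex{0} = 1
G(2) = mex{1} = 0
G(3) = mex{0,0} = 1
G(4) = mex{1,1} = 0
G(5) = mex{0,0} = 1
G(6) = mex{1,1} = 0
G(7) = mex{0,0} = 1
G(8) = mex{1,1} = 0
G(9) = mex{0,0} = 1
G(10) = mex{1,1} = 0
G(11) = mex{0,0} = 1
G_C(11) = 1.
Combined Grundy value = 2 ⊕ 1 ⊕ 1 = 2.

2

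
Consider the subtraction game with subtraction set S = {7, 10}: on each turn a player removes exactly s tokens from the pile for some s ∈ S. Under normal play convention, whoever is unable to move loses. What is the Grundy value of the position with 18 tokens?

0

G(0) = 0
G(1) = mex{} = 0
G(2) = mex{} = 0
G(3) = mex{} = 0
G(4) = mex{} = 0
G(5) = mex{} = 0
G(6) = mex{} = 0
G(7) = mex{0} = 1
G(8) = mex{0} = 1
G(9) = mex{0} = 1
G(10) = mex{0,0} = 1
G(11) = mex{0,0} = 1
G(12) = mex{0,0} = 1
G(13) = mex{0,0} = 1
G(14) = mex{1,0} = 2
G(15) = mex{1,0} = 2
G(16) = mex{1,0} = 2
G(17) = mex{1,1} = 0
G(18) = mex{1,1} = 0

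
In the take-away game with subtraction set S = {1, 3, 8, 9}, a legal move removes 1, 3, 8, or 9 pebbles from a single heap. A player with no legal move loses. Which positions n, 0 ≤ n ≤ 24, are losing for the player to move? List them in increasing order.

0, 2, 4, 6, 16, 18, 20, 22

G(0) = 0
G(1) = mex{0} = 1
G(2) = mex{1} = 0
G(3) = mex{0,0} = 1
G(4) = mex{1,1} = 0
G(5) = mex{0,0} = 1
G(6) = mex{1,1} = 0
G(7) = mex{0,0} = 1
G(8) = mex{1,1,0} = 2
G(9) = mex{2,0,1,0} = 3
G(10) = mex{3,1,0,1} = 2
G(11) = mex{2,2,1,0} = 3
G(12) = mex{3,3,0,1} = 2
G(13) = mex{2,2,1,0} = 3
G(14) = mex{3,3,0,1} = 2
G(15) = mex{2,2,1,0} = 3
G(16) = mex{3,3,2,1} = 0
G(17) = mex{0,2,3,2} = 1
G(18) = mex{1,3,2,3} = 0
G(19) = mex{0,0,3,2} = 1
G(20) = mex{1,1,2,3} = 0
G(21) = mex{0,0,3,2} = 1
G(22) = mex{1,1,2,3} = 0
G(23) = mex{0,0,3,2} = 1
G(24) = mex{1,1,0,3} = 2
P-positions are exactly the n with G(n) = 0.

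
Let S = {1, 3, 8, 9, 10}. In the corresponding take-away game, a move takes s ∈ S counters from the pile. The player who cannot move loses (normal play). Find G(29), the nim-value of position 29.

2

G(0) = 0
G(1) = mex{0} = 1
G(2) = mex{1} = 0
G(3) = mex{0,0} = 1
G(4) = mex{1,1} = 0
G(5) = mex{0,0} = 1
G(6) = mex{1,1} = 0
G(7) = mex{0,0} = 1
G(8) = mex{1,1,0} = 2
G(9) = mex{2,0,1,0} = 3
G(10) = mex{3,1,0,1,0} = 2
G(11) = mex{2,2,1,0,1} = 3
G(12) = mex{3,3,0,1,0} = 2
G(13) = mex{2,2,1,0,1} = 3
G(14) = mex{3,3,0,1,0} = 2
G(15) = mex{2,2,1,0,1} = 3
G(16) = mex{3,3,2,1,0} = 4
G(17) = mex{4,2,3,2,1} = 0
G(18) = mex{0,3,2,3,2} = 1
G(19) = mex{1,4,3,2,3} = 0
G(20) = mex{0,0,2,3,2} = 1
G(21) = mex{1,1,3,2,3} = 0
G(22) = mex{0,0,2,3,2} = 1
G(23) = mex{1,1,3,2,3} = 0
G(24) = mex{0,0,4,3,2} = 1
G(25) = mex{1,1,0,4,3} = 2
G(26) = mex{2,0,1,0,4} = 3
G(27) = mex{3,1,0,1,0} = 2
G(28) = mex{2,2,1,0,1} = 3
G(29) = mex{3,3,0,1,0} = 2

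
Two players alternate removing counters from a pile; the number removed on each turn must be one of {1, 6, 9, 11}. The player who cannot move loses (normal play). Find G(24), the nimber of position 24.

G(0) = 0
G(1) = mex{0} = 1
G(2) = mex{1} = 0
G(3) = mex{0} = 1
G(4) = mex{1} = 0
G(5) = mex{0} = 1
G(6) = mex{1,0} = 2
G(7) = mex{2,1} = 0
G(8) = mex{0,0} = 1
G(9) = mex{1,1,0} = 2
G(10) = mex{2,0,1} = 3
G(11) = mex{3,1,0,0} = 2
G(12) = mex{2,2,1,1} = 0
G(13) = mex{0,0,0,0} = 1
G(14) = mex{1,1,1,1} = 0
G(15) = mex{0,2,2,0} = 1
G(16) = mex{1,3,0,1} = 2
G(17) = mex{2,2,1,2} = 0
G(18) = mex{0,0,2,0} = 1
G(19) = mex{1,1,3,1} = 0
G(20) = mex{0,0,2,2} = 1
G(21) = mex{1,1,0,3} = 2
G(22) = mex{2,2,1,2} = 0
G(23) = mex{0,0,0,0} = 1
G(24) = mex{1,1,1,1} = 0

0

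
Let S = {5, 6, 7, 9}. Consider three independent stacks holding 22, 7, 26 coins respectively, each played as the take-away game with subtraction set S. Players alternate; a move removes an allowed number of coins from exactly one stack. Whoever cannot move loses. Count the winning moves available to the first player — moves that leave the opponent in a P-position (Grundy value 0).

1

All stacks use S = {5, 6, 7, 9}:
G(0) = 0
G(1) = mex{} = 0
G(2) = mex{} = 0
G(3) = mex{} = 0
G(4) = mex{} = 0
G(5) = mex{0} = 1
G(6) = mex{0,0} = 1
G(7) = mex{0,0,0} = 1
G(8) = mex{0,0,0} = 1
G(9) = mex{0,0,0,0} = 1
G(10) = mex{1,0,0,0} = 2
G(11) = mex{1,1,0,0} = 2
G(12) = mex{1,1,1,0} = 2
G(13) = mex{1,1,1,0} = 2
G(14) = mex{1,1,1,1} = 0
G(15) = mex{2,1,1,1} = 0
G(16) = mex{2,2,1,1} = 0
G(17) = mex{2,2,2,1} = 0
G(18) = mex{2,2,2,1} = 0
G(19) = mex{0,2,2,2} = 1
G(20) = mex{0,0,2,2} = 1
G(21) = mex{0,0,0,2} = 1
G(22) = mex{0,0,0,2} = 1
G(23) = mex{0,0,0,0} = 1
G(24) = mex{1,0,0,0} = 2
G(25) = mex{1,1,0,0} = 2
G(26) = mex{1,1,1,0} = 2
Stack A: G(22) = 1.
Stack B: G(7) = 1.
Stack C: G(26) = 2.
Combined Grundy value = 1 ⊕ 1 ⊕ 2 = 2.
A winning move leaves total XOR = 0, i.e. changes one component's Grundy value g to g ⊕ X where X is the current total.
Stack A: need g' = 1⊕2 = 3. Options: 22−5→G=0, 22−6→G=0, 22−7→G=0, 22−9→G=2. Hits: 0.
Stack B: need g' = 1⊕2 = 3. Options: 7−5→G=0, 7−6→G=0, 7−7→G=0. Hits: 0.
Stack C: need g' = 2⊕2 = 0. Options: 26−5→G=1, 26−6→G=1, 26−7→G=1, 26−9→G=0. Hits: 1.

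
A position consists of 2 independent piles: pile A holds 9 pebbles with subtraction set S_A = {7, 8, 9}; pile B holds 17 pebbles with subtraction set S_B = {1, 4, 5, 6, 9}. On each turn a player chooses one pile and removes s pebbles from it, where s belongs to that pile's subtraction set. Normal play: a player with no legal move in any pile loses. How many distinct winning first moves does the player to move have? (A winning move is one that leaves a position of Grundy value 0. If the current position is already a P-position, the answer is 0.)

Pile A, S = {7, 8, 9}:
n : 0 1 2 3 4 5 6 7 8 9
G : 0 0 0 0 0 0 0 1 1 1
G_A(9) = 1.
Pile B, S = {1, 4, 5, 6, 9}:
n :  0  1  2  3  4  5  6  7  8  9 10 11 12 13 14 15 16 17
G :  0  1  0  1  2  3  2  3  4  5  0  1  0  1  2  3  2  3
G_B(17) = 3.
Combined Grundy value = 1 ⊕ 3 = 2.
A winning move leaves total XOR = 0, i.e. changes one component's Grundy value g to g ⊕ X where X is the current total.
Pile A: need g' = 1⊕2 = 3. Options: 9−7→G=0, 9−8→G=0, 9−9→G=0. Hits: 0.
Pile B: need g' = 3⊕2 = 1. Options: 17−1→G=2, 17−4→G=1, 17−5→G=0, 17−6→G=1, 17−9→G=4. Hits: 2.

2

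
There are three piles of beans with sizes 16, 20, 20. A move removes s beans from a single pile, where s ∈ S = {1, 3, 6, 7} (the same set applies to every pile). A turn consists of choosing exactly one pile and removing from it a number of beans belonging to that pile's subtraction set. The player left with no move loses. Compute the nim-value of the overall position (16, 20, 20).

All piles use S = {1, 3, 6, 7}:
G(0) = 0
G(1) = mex{0} = 1
G(2) = mex{1} = 0
G(3) = mex{0,0} = 1
G(4) = mex{1,1} = 0
G(5) = mex{0,0} = 1
G(6) = mex{1,1,0} = 2
G(7) = mex{2,0,1,0} = 3
G(8) = mex{3,1,0,1} = 2
G(9) = mex{2,2,1,0} = 3
G(10) = mex{3,3,0,1} = 2
G(11) = mex{2,2,1,0} = 3
G(12) = mex{3,3,2,1} = 0
G(13) = mex{0,2,3,2} = 1
G(14) = mex{1,3,2,3} = 0
G(15) = mex{0,0,3,2} = 1
G(16) = mex{1,1,2,3} = 0
G(17) = mex{0,0,3,2} = 1
G(18) = mex{1,1,0,3} = 2
G(19) = mex{2,0,1,0} = 3
G(20) = mex{3,1,0,1} = 2
Pile A: G(16) = 0.
Pile B: G(20) = 2.
Pile C: G(20) = 2.
Combined Grundy value = 0 ⊕ 2 ⊕ 2 = 0.

0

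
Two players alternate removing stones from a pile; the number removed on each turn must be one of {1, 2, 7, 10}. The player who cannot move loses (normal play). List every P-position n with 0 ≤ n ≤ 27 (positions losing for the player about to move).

0, 3, 6, 9, 12, 15, 18, 21, 24, 27

G(0) = 0
G(1) = mex{0} = 1
G(2) = mex{1,0} = 2
G(3) = mex{2,1} = 0
G(4) = mex{0,2} = 1
G(5) = mex{1,0} = 2
G(6) = mex{2,1} = 0
G(7) = mex{0,2,0} = 1
G(8) = mex{1,0,1} = 2
G(9) = mex{2,1,2} = 0
G(10) = mex{0,2,0,0} = 1
G(11) = mex{1,0,1,1} = 2
G(12) = mex{2,1,2,2} = 0
G(13) = mex{0,2,0,0} = 1
G(14) = mex{1,0,1,1} = 2
G(15) = mex{2,1,2,2} = 0
G(16) = mex{0,2,0,0} = 1
G(17) = mex{1,0,1,1} = 2
G(18) = mex{2,1,2,2} = 0
G(19) = mex{0,2,0,0} = 1
G(20) = mex{1,0,1,1} = 2
G(21) = mex{2,1,2,2} = 0
G(22) = mex{0,2,0,0} = 1
G(23) = mex{1,0,1,1} = 2
G(24) = mex{2,1,2,2} = 0
G(25) = mex{0,2,0,0} = 1
G(26) = mex{1,0,1,1} = 2
G(27) = mex{2,1,2,2} = 0
P-positions are exactly the n with G(n) = 0.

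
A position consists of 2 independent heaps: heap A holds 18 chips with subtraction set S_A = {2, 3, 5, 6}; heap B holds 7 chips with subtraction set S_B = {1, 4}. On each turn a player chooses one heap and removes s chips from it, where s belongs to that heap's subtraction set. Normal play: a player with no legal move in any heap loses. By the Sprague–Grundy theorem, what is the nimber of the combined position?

1

Heap A, S = {2, 3, 5, 6}:
G(0) = 0
G(1) = mex{} = 0
G(2) = mex{0} = 1
G(3) = mex{0,0} = 1
G(4) = mex{1,0} = 2
G(5) = mex{1,1,0} = 2
G(6) = mex{2,1,0,0} = 3
G(7) = mex{2,2,1,0} = 3
G(8) = mex{3,2,1,1} = 0
G(9) = mex{3,3,2,1} = 0
G(10) = mex{0,3,2,2} = 1
G(11) = mex{0,0,3,2} = 1
G(12) = mex{1,0,3,3} = 2
G(13) = mex{1,1,0,3} = 2
G(14) = mex{2,1,0,0} = 3
G(15) = mex{2,2,1,0} = 3
G(16) = mex{3,2,1,1} = 0
G(17) = mex{3,3,2,1} = 0
G(18) = mex{0,3,2,2} = 1
G_A(18) = 1.
Heap B, S = {1, 4}:
G(0) = 0
G(1) = mex{0} = 1
G(2) = mex{1} = 0
G(3) = mex{0} = 1
G(4) = mex{1,0} = 2
G(5) = mex{2,1} = 0
G(6) = mex{0,0} = 1
G(7) = mex{1,1} = 0
G_B(7) = 0.
Combined Grundy value = 1 ⊕ 0 = 1.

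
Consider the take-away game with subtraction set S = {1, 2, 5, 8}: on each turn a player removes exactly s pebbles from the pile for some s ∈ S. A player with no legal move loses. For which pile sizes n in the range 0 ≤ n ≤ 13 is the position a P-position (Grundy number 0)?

n :  0  1  2  3  4  5  6  7  8  9 10 11 12 13
G :  0  1  2  0  1  2  0  1  2  0  1  2  0  1
P-positions are exactly the n with G(n) = 0.

0, 3, 6, 9, 12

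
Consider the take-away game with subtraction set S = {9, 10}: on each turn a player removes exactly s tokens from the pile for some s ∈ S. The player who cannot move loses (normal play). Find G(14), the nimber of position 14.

G(0) = 0
G(1) = mex{} = 0
G(2) = mex{} = 0
G(3) = mex{} = 0
G(4) = mex{} = 0
G(5) = mex{} = 0
G(6) = mex{} = 0
G(7) = mex{} = 0
G(8) = mex{} = 0
G(9) = mex{0} = 1
G(10) = mex{0,0} = 1
G(11) = mex{0,0} = 1
G(12) = mex{0,0} = 1
G(13) = mex{0,0} = 1
G(14) = mex{0,0} = 1

1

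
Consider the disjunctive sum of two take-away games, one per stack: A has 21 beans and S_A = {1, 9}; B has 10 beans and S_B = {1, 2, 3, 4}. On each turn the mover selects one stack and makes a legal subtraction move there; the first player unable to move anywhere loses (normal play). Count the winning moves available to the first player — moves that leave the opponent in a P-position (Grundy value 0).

Stack A, S = {1, 9}:
G(0) = 0
G(1) = mex{0} = 1
G(2) = mex{1} = 0
G(3) = mex{0} = 1
G(4) = mex{1} = 0
G(5) = mex{0} = 1
G(6) = mex{1} = 0
G(7) = mex{0} = 1
G(8) = mex{1} = 0
G(9) = mex{0,0} = 1
G(10) = mex{1,1} = 0
G(11) = mex{0,0} = 1
G(12) = mex{1,1} = 0
G(13) = mex{0,0} = 1
G(14) = mex{1,1} = 0
G(15) = mex{0,0} = 1
G(16) = mex{1,1} = 0
G(17) = mex{0,0} = 1
G(18) = mex{1,1} = 0
G(19) = mex{0,0} = 1
G(20) = mex{1,1} = 0
G(21) = mex{0,0} = 1
G_A(21) = 1.
Stack B, S = {1, 2, 3, 4}:
G(0) = 0
G(1) = mex{0} = 1
G(2) = mex{1,0} = 2
G(3) = mex{2,1,0} = 3
G(4) = mex{3,2,1,0} = 4
G(5) = mex{4,3,2,1} = 0
G(6) = mex{0,4,3,2} = 1
G(7) = mex{1,0,4,3} = 2
G(8) = mex{2,1,0,4} = 3
G(9) = mex{3,2,1,0} = 4
G(10) = mex{4,3,2,1} = 0
G_B(10) = 0.
Combined Grundy value = 1 ⊕ 0 = 1.
A winning move leaves total XOR = 0, i.e. changes one component's Grundy value g to g ⊕ X where X is the current total.
Stack A: need g' = 1⊕1 = 0. Options: 21−1→G=0, 21−9→G=0. Hits: 2.
Stack B: need g' = 0⊕1 = 1. Options: 10−1→G=4, 10−2→G=3, 10−3→G=2, 10−4→G=1. Hits: 1.

3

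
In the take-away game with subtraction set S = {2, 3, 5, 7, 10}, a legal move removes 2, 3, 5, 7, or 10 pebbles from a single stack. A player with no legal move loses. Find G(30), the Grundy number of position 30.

3

n :  0  1  2  3  4  5  6  7  8  9 10 11 12 13 14 15 16 17 18 19 20 21 22 23 24 25 26 27 28 29 30
G :  0  0  1  1  2  2  3  3  4  0  5  1  4  0  5  1  2  0  3  1  2  0  3  1  2  0  3  1  2  0  3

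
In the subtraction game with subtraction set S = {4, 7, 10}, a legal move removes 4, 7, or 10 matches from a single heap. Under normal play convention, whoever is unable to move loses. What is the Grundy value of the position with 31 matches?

n :  0  1  2  3  4  5  6  7  8  9 10 11 12 13 14 15 16 17 18 19 20 21 22 23 24 25 26 27 28 29 30 31
G :  0  0  0  0  1  1  1  1  2  2  2  2  3  3  0  0  0  0  1  1  1  1  2  2  2  2  3  3  0  0  0  0

0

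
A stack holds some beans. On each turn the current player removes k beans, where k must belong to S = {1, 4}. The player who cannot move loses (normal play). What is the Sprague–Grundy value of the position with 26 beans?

G(0) = 0
G(1) = mex{0} = 1
G(2) = mex{1} = 0
G(3) = mex{0} = 1
G(4) = mex{1,0} = 2
G(5) = mex{2,1} = 0
G(6) = mex{0,0} = 1
G(7) = mex{1,1} = 0
G(8) = mex{0,2} = 1
G(9) = mex{1,0} = 2
G(10) = mex{2,1} = 0
G(11) = mex{0,0} = 1
G(12) = mex{1,1} = 0
G(13) = mex{0,2} = 1
G(14) = mex{1,0} = 2
G(15) = mex{2,1} = 0
G(16) = mex{0,0} = 1
G(17) = mex{1,1} = 0
G(18) = mex{0,2} = 1
G(19) = mex{1,0} = 2
G(20) = mex{2,1} = 0
G(21) = mex{0,0} = 1
G(22) = mex{1,1} = 0
G(23) = mex{0,2} = 1
G(24) = mex{1,0} = 2
G(25) = mex{2,1} = 0
G(26) = mex{0,0} = 1

1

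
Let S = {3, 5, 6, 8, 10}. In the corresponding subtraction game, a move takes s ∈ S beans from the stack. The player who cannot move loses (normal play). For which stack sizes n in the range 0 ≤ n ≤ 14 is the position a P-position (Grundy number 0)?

0, 1, 2, 13, 14

n :  0  1  2  3  4  5  6  7  8  9 10 11 12 13 14
G :  0  0  0  1  1  1  2  2  2  3  3  3  4  0  0
P-positions are exactly the n with G(n) = 0.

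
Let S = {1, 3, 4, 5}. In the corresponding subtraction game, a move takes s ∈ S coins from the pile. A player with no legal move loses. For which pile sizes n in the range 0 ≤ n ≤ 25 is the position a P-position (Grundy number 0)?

0, 2, 8, 10, 16, 18, 24

G(0) = 0
G(1) = mex{0} = 1
G(2) = mex{1} = 0
G(3) = mex{0,0} = 1
G(4) = mex{1,1,0} = 2
G(5) = mex{2,0,1,0} = 3
G(6) = mex{3,1,0,1} = 2
G(7) = mex{2,2,1,0} = 3
G(8) = mex{3,3,2,1} = 0
G(9) = mex{0,2,3,2} = 1
G(10) = mex{1,3,2,3} = 0
G(11) = mex{0,0,3,2} = 1
G(12) = mex{1,1,0,3} = 2
G(13) = mex{2,0,1,0} = 3
G(14) = mex{3,1,0,1} = 2
G(15) = mex{2,2,1,0} = 3
G(16) = mex{3,3,2,1} = 0
G(17) = mex{0,2,3,2} = 1
G(18) = mex{1,3,2,3} = 0
G(19) = mex{0,0,3,2} = 1
G(20) = mex{1,1,0,3} = 2
G(21) = mex{2,0,1,0} = 3
G(22) = mex{3,1,0,1} = 2
G(23) = mex{2,2,1,0} = 3
G(24) = mex{3,3,2,1} = 0
G(25) = mex{0,2,3,2} = 1
P-positions are exactly the n with G(n) = 0.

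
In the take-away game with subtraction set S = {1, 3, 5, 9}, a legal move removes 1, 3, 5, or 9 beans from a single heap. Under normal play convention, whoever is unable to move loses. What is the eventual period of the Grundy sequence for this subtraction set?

2

n :  0  1  2  3  4  5  6  7  8  9 10 11 12 13 14
G :  0  1  0  1  0  1  0  1  0  1  0  1  0  1  0
G(n+2) = G(n) holds for n = 0,…,8 (a full window of length max(S) = 9), so the sequence is purely periodic with period 2.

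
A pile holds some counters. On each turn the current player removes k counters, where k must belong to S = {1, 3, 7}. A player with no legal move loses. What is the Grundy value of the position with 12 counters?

G(0) = 0
G(1) = mex{0} = 1
G(2) = mex{1} = 0
G(3) = mex{0,0} = 1
G(4) = mex{1,1} = 0
G(5) = mex{0,0} = 1
G(6) = mex{1,1} = 0
G(7) = mex{0,0,0} = 1
G(8) = mex{1,1,1} = 0
G(9) = mex{0,0,0} = 1
G(10) = mex{1,1,1} = 0
G(11) = mex{0,0,0} = 1
G(12) = mex{1,1,1} = 0

0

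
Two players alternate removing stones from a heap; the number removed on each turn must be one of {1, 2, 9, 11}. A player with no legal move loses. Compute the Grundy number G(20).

0

n :  0  1  2  3  4  5  6  7  8  9 10 11 12 13 14 15 16 17 18 19 20
G :  0  1  2  0  1  2  0  1  2  3  0  1  2  0  1  2  0  1  2  3  0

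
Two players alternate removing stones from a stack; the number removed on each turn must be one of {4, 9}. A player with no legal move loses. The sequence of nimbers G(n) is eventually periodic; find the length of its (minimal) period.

13

G(0) = 0
G(1) = mex{} = 0
G(2) = mex{} = 0
G(3) = mex{} = 0
G(4) = mex{0} = 1
G(5) = mex{0} = 1
G(6) = mex{0} = 1
G(7) = mex{0} = 1
G(8) = mex{1} = 0
G(9) = mex{1,0} = 2
G(10) = mex{1,0} = 2
G(11) = mex{1,0} = 2
G(12) = mex{0,0} = 1
G(13) = mex{2,1} = 0
G(14) = mex{2,1} = 0
G(15) = mex{2,1} = 0
G(16) = mex{1,1} = 0
G(17) = mex{0,0} = 1
G(18) = mex{0,2} = 1
G(19) = mex{0,2} = 1
G(20) = mex{0,2} = 1
G(21) = mex{1,1} = 0
G(22) = mex{1,0} = 2
G(23) = mex{1,0} = 2
G(24) = mex{1,0} = 2
G(25) = mex{0,0} = 1
G(26) = mex{2,1} = 0
G(27) = mex{2,1} = 0
G(n+13) = G(n) holds for n = 0,…,8 (a full window of length max(S) = 9), so the sequence is purely periodic with period 13.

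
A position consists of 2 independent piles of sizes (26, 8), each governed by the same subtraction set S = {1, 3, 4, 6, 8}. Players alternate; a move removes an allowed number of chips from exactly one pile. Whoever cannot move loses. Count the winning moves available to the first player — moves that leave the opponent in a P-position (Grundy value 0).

2

All piles use S = {1, 3, 4, 6, 8}:
n :  0  1  2  3  4  5  6  7  8  9 10 11 12 13 14 15 16 17 18 19 20 21 22 23 24 25 26
G :  0  1  0  1  2  3  2  0  1  0  1  2  3  2  0  1  0  1  2  3  2  0  1  0  1  2  3
Pile A: G(26) = 3.
Pile B: G(8) = 1.
Combined Grundy value = 3 ⊕ 1 = 2.
A winning move leaves total XOR = 0, i.e. changes one component's Grundy value g to g ⊕ X where X is the current total.
Pile A: need g' = 3⊕2 = 1. Options: 26−1→G=2, 26−3→G=0, 26−4→G=1, 26−6→G=2, 26−8→G=2. Hits: 1.
Pile B: need g' = 1⊕2 = 3. Options: 8−1→G=0, 8−3→G=3, 8−4→G=2, 8−6→G=0, 8−8→G=0. Hits: 1.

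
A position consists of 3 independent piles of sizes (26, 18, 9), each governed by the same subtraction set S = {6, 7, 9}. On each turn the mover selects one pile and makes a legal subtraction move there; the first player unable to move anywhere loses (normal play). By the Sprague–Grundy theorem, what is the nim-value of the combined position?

All piles use S = {6, 7, 9}:
n :  0  1  2  3  4  5  6  7  8  9 10 11 12 13 14 15 16 17 18 19 20 21 22 23 24 25 26
G :  0  0  0  0  0  0  1  1  1  1  1  1  2  2  2  0  0  0  0  0  0  1  1  1  1  1  1
Pile A: G(26) = 1.
Pile B: G(18) = 0.
Pile C: G(9) = 1.
Combined Grundy value = 1 ⊕ 0 ⊕ 1 = 0.

0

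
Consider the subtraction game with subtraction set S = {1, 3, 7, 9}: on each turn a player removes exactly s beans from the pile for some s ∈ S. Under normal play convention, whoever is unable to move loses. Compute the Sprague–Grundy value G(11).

n :  0  1  2  3  4  5  6  7  8  9 10 11
G :  0  1  0  1  0  1  0  1  0  1  0  1

1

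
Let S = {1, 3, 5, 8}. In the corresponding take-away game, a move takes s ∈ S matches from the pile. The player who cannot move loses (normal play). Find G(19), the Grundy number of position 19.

0

G(0) = 0
G(1) = mex{0} = 1
G(2) = mex{1} = 0
G(3) = mex{0,0} = 1
G(4) = mex{1,1} = 0
G(5) = mex{0,0,0} = 1
G(6) = mex{1,1,1} = 0
G(7) = mex{0,0,0} = 1
G(8) = mex{1,1,1,0} = 2
G(9) = mex{2,0,0,1} = 3
G(10) = mex{3,1,1,0} = 2
G(11) = mex{2,2,0,1} = 3
G(12) = mex{3,3,1,0} = 2
G(13) = mex{2,2,2,1} = 0
G(14) = mex{0,3,3,0} = 1
G(15) = mex{1,2,2,1} = 0
G(16) = mex{0,0,3,2} = 1
G(17) = mex{1,1,2,3} = 0
G(18) = mex{0,0,0,2} = 1
G(19) = mex{1,1,1,3} = 0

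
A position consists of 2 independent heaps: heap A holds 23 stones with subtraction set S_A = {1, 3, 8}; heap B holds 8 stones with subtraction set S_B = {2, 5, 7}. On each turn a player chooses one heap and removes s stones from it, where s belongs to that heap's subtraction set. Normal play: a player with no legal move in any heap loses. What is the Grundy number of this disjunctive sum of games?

Heap A, S = {1, 3, 8}:
G(0) = 0
G(1) = mex{0} = 1
G(2) = mex{1} = 0
G(3) = mex{0,0} = 1
G(4) = mex{1,1} = 0
G(5) = mex{0,0} = 1
G(6) = mex{1,1} = 0
G(7) = mex{0,0} = 1
G(8) = mex{1,1,0} = 2
G(9) = mex{2,0,1} = 3
G(10) = mex{3,1,0} = 2
G(11) = mex{2,2,1} = 0
G(12) = mex{0,3,0} = 1
G(13) = mex{1,2,1} = 0
G(14) = mex{0,0,0} = 1
G(15) = mex{1,1,1} = 0
G(16) = mex{0,0,2} = 1
G(17) = mex{1,1,3} = 0
G(18) = mex{0,0,2} = 1
G(19) = mex{1,1,0} = 2
G(20) = mex{2,0,1} = 3
G(21) = mex{3,1,0} = 2
G(22) = mex{2,2,1} = 0
G(23) = mex{0,3,0} = 1
G_A(23) = 1.
Heap B, S = {2, 5, 7}:
n : 0 1 2 3 4 5 6 7 8
G : 0 0 1 1 0 2 1 3 2
G_B(8) = 2.
Combined Grundy value = 1 ⊕ 2 = 3.

3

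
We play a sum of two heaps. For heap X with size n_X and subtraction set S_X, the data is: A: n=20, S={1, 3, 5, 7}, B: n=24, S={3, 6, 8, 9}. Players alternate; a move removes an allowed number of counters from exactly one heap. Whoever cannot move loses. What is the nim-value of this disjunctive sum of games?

0

Heap A, S = {1, 3, 5, 7}:
n :  0  1  2  3  4  5  6  7  8  9 10 11 12 13 14 15 16 17 18 19 20
G :  0  1  0  1  0  1  0  1  0  1  0  1  0  1  0  1  0  1  0  1  0
G_A(20) = 0.
Heap B, S = {3, 6, 8, 9}:
n :  0  1  2  3  4  5  6  7  8  9 10 11 12 13 14 15 16 17 18 19 20 21 22 23 24
G :  0  0  0  1  1  1  2  2  2  3  3  3  0  0  0  1  1  1  2  2  2  3  3  3  0
G_B(24) = 0.
Combined Grundy value = 0 ⊕ 0 = 0.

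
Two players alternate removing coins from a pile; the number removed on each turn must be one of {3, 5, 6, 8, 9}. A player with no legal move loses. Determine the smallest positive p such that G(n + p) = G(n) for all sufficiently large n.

n :  0  1  2  3  4  5  6  7  8  9 10 11 12 13 14 15 16 17 18 19 20 21 22 23 24 25
G :  0  0  0  1  1  1  2  2  2  3  3  3  0  0  0  1  1  1  2  2  2  3  3  3  0  0
G(n+12) = G(n) holds for n = 0,…,8 (a full window of length max(S) = 9), so the sequence is purely periodic with period 12.

12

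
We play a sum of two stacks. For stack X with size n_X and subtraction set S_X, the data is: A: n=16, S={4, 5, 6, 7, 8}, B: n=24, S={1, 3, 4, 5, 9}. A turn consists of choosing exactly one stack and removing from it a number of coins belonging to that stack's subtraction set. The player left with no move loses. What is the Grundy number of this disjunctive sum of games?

1

Stack A, S = {4, 5, 6, 7, 8}:
G(0) = 0
G(1) = mex{} = 0
G(2) = mex{} = 0
G(3) = mex{} = 0
G(4) = mex{0} = 1
G(5) = mex{0,0} = 1
G(6) = mex{0,0,0} = 1
G(7) = mex{0,0,0,0} = 1
G(8) = mex{1,0,0,0,0} = 2
G(9) = mex{1,1,0,0,0} = 2
G(10) = mex{1,1,1,0,0} = 2
G(11) = mex{1,1,1,1,0} = 2
G(12) = mex{2,1,1,1,1} = 0
G(13) = mex{2,2,1,1,1} = 0
G(14) = mex{2,2,2,1,1} = 0
G(15) = mex{2,2,2,2,1} = 0
G(16) = mex{0,2,2,2,2} = 1
G_A(16) = 1.
Stack B, S = {1, 3, 4, 5, 9}:
G(0) = 0
G(1) = mex{0} = 1
G(2) = mex{1} = 0
G(3) = mex{0,0} = 1
G(4) = mex{1,1,0} = 2
G(5) = mex{2,0,1,0} = 3
G(6) = mex{3,1,0,1} = 2
G(7) = mex{2,2,1,0} = 3
G(8) = mex{3,3,2,1} = 0
G(9) = mex{0,2,3,2,0} = 1
G(10) = mex{1,3,2,3,1} = 0
G(11) = mex{0,0,3,2,0} = 1
G(12) = mex{1,1,0,3,1} = 2
G(13) = mex{2,0,1,0,2} = 3
G(14) = mex{3,1,0,1,3} = 2
G(15) = mex{2,2,1,0,2} = 3
G(16) = mex{3,3,2,1,3} = 0
G(17) = mex{0,2,3,2,0} = 1
G(18) = mex{1,3,2,3,1} = 0
G(19) = mex{0,0,3,2,0} = 1
G(20) = mex{1,1,0,3,1} = 2
G(21) = mex{2,0,1,0,2} = 3
G(22) = mex{3,1,0,1,3} = 2
G(23) = mex{2,2,1,0,2} = 3
G(24) = mex{3,3,2,1,3} = 0
G_B(24) = 0.
Combined Grundy value = 1 ⊕ 0 = 1.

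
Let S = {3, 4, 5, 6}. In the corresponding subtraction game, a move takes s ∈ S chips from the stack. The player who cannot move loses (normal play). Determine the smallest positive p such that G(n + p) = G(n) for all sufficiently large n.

9

n :  0  1  2  3  4  5  6  7  8  9 10 11 12 13 14 15 16 17 18 19
G :  0  0  0  1  1  1  2  2  2  0  0  0  1  1  1  2  2  2  0  0
G(n+9) = G(n) holds for n = 0,…,5 (a full window of length max(S) = 6), so the sequence is purely periodic with period 9.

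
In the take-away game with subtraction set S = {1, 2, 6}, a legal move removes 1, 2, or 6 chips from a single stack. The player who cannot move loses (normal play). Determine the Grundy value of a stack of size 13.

n :  0  1  2  3  4  5  6  7  8  9 10 11 12 13
G :  0  1  2  0  1  2  3  0  1  2  0  1  2  3

3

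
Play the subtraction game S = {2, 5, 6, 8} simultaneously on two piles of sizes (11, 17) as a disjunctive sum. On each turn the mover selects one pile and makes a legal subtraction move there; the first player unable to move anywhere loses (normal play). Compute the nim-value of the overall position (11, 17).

1

All piles use S = {2, 5, 6, 8}:
G(0) = 0
G(1) = mex{} = 0
G(2) = mex{0} = 1
G(3) = mex{0} = 1
G(4) = mex{1} = 0
G(5) = mex{1,0} = 2
G(6) = mex{0,0,0} = 1
G(7) = mex{2,1,0} = 3
G(8) = mex{1,1,1,0} = 2
G(9) = mex{3,0,1,0} = 2
G(10) = mex{2,2,0,1} = 3
G(11) = mex{2,1,2,1} = 0
G(12) = mex{3,3,1,0} = 2
G(13) = mex{0,2,3,2} = 1
G(14) = mex{2,2,2,1} = 0
G(15) = mex{1,3,2,3} = 0
G(16) = mex{0,0,3,2} = 1
G(17) = mex{0,2,0,2} = 1
Pile A: G(11) = 0.
Pile B: G(17) = 1.
Combined Grundy value = 0 ⊕ 1 = 1.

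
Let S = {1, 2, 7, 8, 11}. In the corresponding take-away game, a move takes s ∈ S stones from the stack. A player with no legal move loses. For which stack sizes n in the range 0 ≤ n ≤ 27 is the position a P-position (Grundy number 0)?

0, 3, 6, 9, 12, 15, 18, 21, 24, 27

n :  0  1  2  3  4  5  6  7  8  9 10 11 12 13 14 15 16 17 18 19 20 21 22 23 24 25 26 27
G :  0  1  2  0  1  2  0  1  2  0  1  2  0  1  2  0  1  2  0  1  2  0  1  2  0  1  2  0
P-positions are exactly the n with G(n) = 0.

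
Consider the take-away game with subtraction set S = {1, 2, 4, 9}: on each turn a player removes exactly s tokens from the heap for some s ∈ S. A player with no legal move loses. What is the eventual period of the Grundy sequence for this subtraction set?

11

G(0) = 0
G(1) = mex{0} = 1
G(2) = mex{1,0} = 2
G(3) = mex{2,1} = 0
G(4) = mex{0,2,0} = 1
G(5) = mex{1,0,1} = 2
G(6) = mex{2,1,2} = 0
G(7) = mex{0,2,0} = 1
G(8) = mex{1,0,1} = 2
G(9) = mex{2,1,2,0} = 3
G(10) = mex{3,2,0,1} = 4
G(11) = mex{4,3,1,2} = 0
G(12) = mex{0,4,2,0} = 1
G(13) = mex{1,0,3,1} = 2
G(14) = mex{2,1,4,2} = 0
G(15) = mex{0,2,0,0} = 1
G(16) = mex{1,0,1,1} = 2
G(17) = mex{2,1,2,2} = 0
G(18) = mex{0,2,0,3} = 1
G(19) = mex{1,0,1,4} = 2
G(20) = mex{2,1,2,0} = 3
G(21) = mex{3,2,0,1} = 4
G(22) = mex{4,3,1,2} = 0
G(23) = mex{0,4,2,0} = 1
G(n+11) = G(n) holds for n = 0,…,8 (a full window of length max(S) = 9), so the sequence is purely periodic with period 11.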